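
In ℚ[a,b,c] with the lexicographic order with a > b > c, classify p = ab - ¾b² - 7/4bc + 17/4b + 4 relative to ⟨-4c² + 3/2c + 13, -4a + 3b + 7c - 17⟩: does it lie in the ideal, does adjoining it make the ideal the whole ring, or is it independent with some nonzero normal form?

First compute the reduced Gröbner basis of I by Buchberger's algorithm.
f_1 = -4c² + 3/2c + 13, LT = c².
f_2 = -4a + 3b + 7c - 17, LT = a.

The S-polynomials (S(f_1,f_2)) all reduce to 0 modulo the current basis, so we have a Gröbner basis.
Inter-reduce: drop elements whose leading term is divisible by another's, tail-reduce, and make monic.
Reduced Gröbner basis: {a - ¾b - 7/4c + 17/4, c² - ⅜c - 13/4}.
Label its elements g_1 = a - ¾b - 7/4c + 17/4, g_2 = c² - ⅜c - 13/4.

Reduce p = ab - ¾b² - 7/4bc + 17/4b + 4 modulo G:
  leading term ab: subtract (b)·g_1 from ab - ¾b² - 7/4bc + 17/4b + 4 → 4
  leading term 1: no divisor's leading term divides it; move 4 to the remainder.
  normal form = 4.
The normal form is nonzero, so p ∉ I. Since p minus its normal form lies in I, I + (p) = I + (r) where r = 4; decide whether this ideal is the whole ring.
Here r = 4 is a nonzero constant, hence a unit: 1 ∈ I + (p), the Gröbner basis of I + (p) is {1}, and the enlarged system has no common solution — adjoining p is inconsistent.

Adjoining ab - ¾b² - 7/4bc + 17/4b + 4 makes the ideal the whole ring: the system is inconsistent.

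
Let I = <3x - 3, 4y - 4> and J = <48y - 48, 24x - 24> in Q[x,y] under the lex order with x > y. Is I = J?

Since reduced Gröbner bases are canonical representatives of ideals under a given ordering, it suffices to compute and compare them.
Buchberger on the first generating set:
f_1 = 3x - 3, LT = x.
f_2 = 4y - 4, LT = y.

The S-polynomials (S(f_1,f_2)) all reduce to 0 modulo the current basis, so we have a Gröbner basis.
Inter-reduce: drop elements whose leading term is divisible by another's, tail-reduce, and make monic.
Reduced Gröbner basis: {x - 1, y - 1}.

Buchberger on the second generating set:
h_1 = 48y - 48, LT = y.
h_2 = 24x - 24, LT = x.

The S-polynomials (S(h_1,h_2)) all reduce to 0 modulo the current basis, so we have a Gröbner basis.
Inter-reduce: drop elements whose leading term is divisible by another's, tail-reduce, and make monic.
Reduced Gröbner basis: {x - 1, y - 1}.

Same reduced basis, so the two generating sets span the same ideal.

Yes, the ideals are equal.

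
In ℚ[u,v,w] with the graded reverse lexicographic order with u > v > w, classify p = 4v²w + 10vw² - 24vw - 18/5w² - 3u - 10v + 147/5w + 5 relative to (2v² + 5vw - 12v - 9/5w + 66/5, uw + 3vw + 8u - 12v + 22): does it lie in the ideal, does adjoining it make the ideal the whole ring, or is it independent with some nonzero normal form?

First compute the reduced Gröbner basis of I by Buchberger's algorithm.
f_1 = 2v² + 5vw - 12v - 9/5w + 66/5, LT = v².
f_2 = uw + 3vw + 8u - 12v + 22, LT = uw.

The S-polynomials (S(f_1,f_2)) all reduce to 0 modulo the current basis, so we have a Gröbner basis.
Inter-reduce: drop elements whose leading term is divisible by another's, tail-reduce, and make monic.
Reduced Gröbner basis: {v² + 5/2vw - 6v - 9/10w + 33/5, uw + 3vw + 8u - 12v + 22}.
Label its elements g_1 = v² + 5/2vw - 6v - 9/10w + 33/5, g_2 = uw + 3vw + 8u - 12v + 22.

Reduce p = 4v²w + 10vw² - 24vw - 18/5w² - 3u - 10v + 147/5w + 5 modulo G:
  leading term v²w: subtract (4w)·g_1 from 4v²w + 10vw² - 24vw - 18/5w² - 3u - 10v + 147/5w + 5 → -3u - 10v + 3w + 5
  leading term u: no divisor's leading term divides it; move -3u to the remainder.
  leading term v: no divisor's leading term divides it; move -10v to the remainder.
  leading term w: no divisor's leading term divides it; move 3w to the remainder.
  leading term 1: no divisor's leading term divides it; move 5 to the remainder.
  normal form = -3u - 10v + 3w + 5.
The normal form is nonzero, so p ∉ I. Since p minus its normal form lies in I, I + (p) = I + (r) where r = -3u - 10v + 3w + 5; decide whether this ideal is the whole ring.
Run Buchberger on G together with r (pairs among the g_i already reduce to 0 since G is a Gröbner basis):
g_1 = v² + 5/2vw - 6v - 9/10w + 33/5, LT = v².
g_2 = uw + 3vw + 8u - 12v + 22, LT = uw.
r = -3u - 10v + 3w + 5, LT = u.

S(g_2,r): lcm = uw. S = -⅓vw + w² + 8u - 12v + 5/3w + 22.
  reduce S modulo (g_1, g_2, r):
  remainder -⅓vw + w² - 116/3v + 29/3w + 106/3 ≠ 0; add m_4 = -⅓vw + w² - 116/3v + 29/3w + 106/3 to the basis.

S(g_1,m_4): lcm = v²w. S = 11/2vw² - 116v² + 23vw - 9/10w² + 106v + 33/5w.
  reduce S modulo (g_1, g_2, r, m_4):
  remainder 33/2w³ - 4082/5w² + 37110v - 44699/5w - 168422/5 ≠ 0; add m_5 = 33/2w³ - 4082/5w² + 37110v - 44699/5w - 168422/5 to the basis.

The other S-polynomials (S(g_1,g_2), S(g_1,r), S(g_2,m_4), S(r,m_4), S(g_1,m_5), S(g_2,m_5), S(r,m_5), S(m_4,m_5)) all reduce to 0 modulo the current basis, so we have a Gröbner basis.
Inter-reduce: drop elements whose leading term is divisible by another's, tail-reduce, and make monic.
Reduced Gröbner basis: {w³ - 8164/165w² + 24740/11v - 89398/165w - 336844/165, v² + 15/2w² - 296v + 358/5w + 1358/5, vw - 3w² + 116v - 29w - 106, u + 10/3v - w - 5/3}.
The reduced Gröbner basis of I + (p) is {w³ - 8164/165w² + 24740/11v - 89398/165w - 336844/165, v² + 15/2w² - 296v + 358/5w + 1358/5, vw - 3w² + 116v - 29w - 106, u + 10/3v - w - 5/3} ≠ {1}, a proper ideal, so the enlarged system stays consistent: p is independent of I, with normal form -3u - 10v + 3w + 5.

4v²w + 10vw² - 24vw - 18/5w² - 3u - 10v + 147/5w + 5 is independent of I; its normal form modulo I is -3u - 10v + 3w + 5.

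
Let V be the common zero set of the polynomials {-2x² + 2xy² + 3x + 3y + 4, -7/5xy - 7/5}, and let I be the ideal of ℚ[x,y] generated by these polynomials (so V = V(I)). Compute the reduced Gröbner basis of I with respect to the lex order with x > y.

This is the nonlinear analogue of row-reducing a linear system.

f_1 = -2x² + 2xy² + 3x + 3y + 4, LT = x².
f_2 = -7/5xy - 7/5, LT = xy.

S(f_1,f_2): lcm = x²y. S = -xy³ - 3/2xy - x - 3/2y² - 2y.
  leading term xy³: subtract (5/7y²)·f_2 from -xy³ - 3/2xy - x - 3/2y² - 2y → -3/2xy - x - ½y² - 2y
  leading term xy: subtract (15/14)·f_2 from -3/2xy - x - ½y² - 2y → -x - ½y² - 2y + 3/2
  leading term x: no divisor's leading term divides it; move -x to the remainder.
  leading term y²: no divisor's leading term divides it; move -½y² to the remainder.
  leading term y: no divisor's leading term divides it; move -2y to the remainder.
  leading term 1: no divisor's leading term divides it; move 3/2 to the remainder.
  remainder -x - ½y² - 2y + 3/2 ≠ 0; add g_3 = -x - ½y² - 2y + 3/2 to the basis.

S(f_2,g_3): lcm = xy. S = -½y³ - 2y² + 3/2y + 1.
  leading term y³: no divisor's leading term divides it; move -½y³ to the remainder.
  leading term y²: no divisor's leading term divides it; move -2y² to the remainder.
  leading term y: no divisor's leading term divides it; move 3/2y to the remainder.
  leading term 1: no divisor's leading term divides it; move 1 to the remainder.
  remainder -½y³ - 2y² + 3/2y + 1 ≠ 0; add g_4 = -½y³ - 2y² + 3/2y + 1 to the basis.

The other S-polynomials (S(f_1,g_3), S(f_1,g_4), S(f_2,g_4), S(g_3,g_4)) all reduce to 0 modulo the current basis, so we have a Gröbner basis.
Inter-reduce: drop elements whose leading term is divisible by another's, tail-reduce, and make monic.

G = {x + ½y² + 2y - 3/2, y³ + 4y² - 3y - 2}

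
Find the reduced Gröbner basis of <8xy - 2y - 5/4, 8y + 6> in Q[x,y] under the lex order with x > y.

f_1 = 8xy - 2y - 5/4, LT = xy.
f_2 = 8y + 6, LT = y.

S(f_1,f_2): lcm = xy. S = -3/4x - 1/4y - 5/32.
  leading term x: no divisor's leading term divides it; move -3/4x to the remainder.
  leading term y: subtract (-1/32)·f_2 from -1/4y - 5/32 → 1/32
  leading term 1: no divisor's leading term divides it; move 1/32 to the remainder.
  remainder -3/4x + 1/32 ≠ 0; add g_3 = -3/4x + 1/32 to the basis.

The other S-polynomials (S(f_1,g_3), S(f_2,g_3)) all reduce to 0 modulo the current basis, so we have a Gröbner basis.
Inter-reduce: drop elements whose leading term is divisible by another's, tail-reduce, and make monic.

G = {x - 1/24, y + 3/4}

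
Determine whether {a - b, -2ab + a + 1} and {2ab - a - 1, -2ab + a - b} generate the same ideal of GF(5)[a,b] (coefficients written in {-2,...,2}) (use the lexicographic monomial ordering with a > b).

No, the ideals differ.

Since reduced Gröbner bases are canonical representatives of ideals under a given ordering, it suffices to compute and compare them.
Buchberger on the first generating set:
f_1 = a - b, LT = a.
f_2 = -2ab + a + 1, LT = ab.

S(f_1,f_2): lcm = ab. S = -2a - b^2 - 2.
  leading term a: subtract (-2)·f_1 from -2a - b^2 - 2 → -b^2 - 2b - 2
  leading term b^2: no divisor's leading term divides it; move -b^2 to the remainder.
  leading term b: no divisor's leading term divides it; move -2b to the remainder.
  leading term 1: no divisor's leading term divides it; move -2 to the remainder.
  remainder -b^2 - 2b - 2 ≠ 0; add g_3 = -b^2 - 2b - 2 to the basis.

S(f_1,g_3): leading monomials are coprime, so the S-polynomial reduces to 0 (Buchberger's first criterion).
S(f_2,g_3): lcm = ab^2. S = -2a + 2b.
  leading term a: subtract (-2)·f_1 from -2a + 2b → 0
  remainder 0.

Every S-polynomial of the final basis reduces to 0, so we have a Gröbner basis.
Inter-reduce: drop elements whose leading term is divisible by another's, tail-reduce, and make monic.
Reduced Gröbner basis: {a - b, b^2 + 2b + 2}.

Buchberger on the second generating set:
h_1 = 2ab - a - 1, LT = ab.
h_2 = -2ab + a - b, LT = ab.

S(h_1,h_2): lcm = ab. S = 2b + 2.
  leading term b: no divisor's leading term divides it; move 2b to the remainder.
  leading term 1: no divisor's leading term divides it; move 2 to the remainder.
  remainder 2b + 2 ≠ 0; add k_3 = 2b + 2 to the basis.

S(h_1,k_3): lcm = ab. S = a + 2.
  leading term a: no divisor's leading term divides it; move a to the remainder.
  leading term 1: no divisor's leading term divides it; move 2 to the remainder.
  remainder a + 2 ≠ 0; add k_4 = a + 2 to the basis.

S(h_2,k_3): lcm = ab. S = a - 2b.
  leading term a: subtract (1)·k_4 from a - 2b → -2b - 2
  leading term b: subtract (-1)·k_3 from -2b - 2 → 0
  remainder 0.

S(h_1,k_4): lcm = ab. S = 2a - 2b + 2.
  leading term a: subtract (2)·k_4 from 2a - 2b + 2 → -2b - 2
  leading term b: subtract (-1)·k_3 from -2b - 2 → 0
  remainder 0.

S(h_2,k_4): lcm = ab. S = 2a + b.
  leading term a: subtract (2)·k_4 from 2a + b → b + 1
  leading term b: subtract (-2)·k_3 from b + 1 → 0
  remainder 0.

S(k_3,k_4): leading monomials are coprime, so the S-polynomial reduces to 0 (Buchberger's first criterion).
Every S-polynomial of the final basis reduces to 0, so we have a Gröbner basis.
Inter-reduce: drop elements whose leading term is divisible by another's, tail-reduce, and make monic.
Reduced Gröbner basis: {a + 2, b + 1}.

Since the reduced bases disagree, the two ideals are not the same.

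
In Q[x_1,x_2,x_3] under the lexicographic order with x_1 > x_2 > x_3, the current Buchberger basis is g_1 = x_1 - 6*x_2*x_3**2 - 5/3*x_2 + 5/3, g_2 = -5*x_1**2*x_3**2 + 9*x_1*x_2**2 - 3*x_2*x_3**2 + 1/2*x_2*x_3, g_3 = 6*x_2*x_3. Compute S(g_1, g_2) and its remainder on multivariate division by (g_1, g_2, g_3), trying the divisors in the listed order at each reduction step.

lcm(LM(g_1), LM(g_2)) = x_1**2*x_3**2.
S = (lcm/LT(g_1))·g_1 − (lcm/LT(g_2))·g_2 = 9/5*x_1*x_2**2 - 6*x_1*x_2*x_3**4 - 5/3*x_1*x_2*x_3**2 + 5/3*x_1*x_3**2 - 3/5*x_2*x_3**2 + 1/10*x_2*x_3.
Reduce S modulo (g_1, g_2, g_3) in that order:
  leading term x_1*x_2**2: subtract (9/5*x_2**2)·g_1 from 9/5*x_1*x_2**2 - 6*x_1*x_2*x_3**4 - 5/3*x_1*x_2*x_3**2 + 5/3*x_1*x_3**2 - 3/5*x_2*x_3**2 + 1/10*x_2*x_3 → -6*x_1*x_2*x_3**4 - 5/3*x_1*x_2*x_3**2 + 5/3*x_1*x_3**2 + 54/5*x_2**3*x_3**2 + 3*x_2**3 - 3*x_2**2 - 3/5*x_2*x_3**2 + 1/10*x_2*x_3
  leading term x_1*x_2*x_3**4: subtract (-6*x_2*x_3**4)·g_1 from -6*x_1*x_2*x_3**4 - 5/3*x_1*x_2*x_3**2 + 5/3*x_1*x_3**2 + 54/5*x_2**3*x_3**2 + 3*x_2**3 - 3*x_2**2 - 3/5*x_2*x_3**2 + 1/10*x_2*x_3 → -5/3*x_1*x_2*x_3**2 + 5/3*x_1*x_3**2 + 54/5*x_2**3*x_3**2 + 3*x_2**3 - 36*x_2**2*x_3**6 - 10*x_2**2*x_3**4 - 3*x_2**2 + 10*x_2*x_3**4 - 3/5*x_2*x_3**2 + 1/10*x_2*x_3
  leading term x_1*x_2*x_3**2: subtract (-5/3*x_2*x_3**2)·g_1 from -5/3*x_1*x_2*x_3**2 + 5/3*x_1*x_3**2 + 54/5*x_2**3*x_3**2 + 3*x_2**3 - 36*x_2**2*x_3**6 - 10*x_2**2*x_3**4 - 3*x_2**2 + 10*x_2*x_3**4 - 3/5*x_2*x_3**2 + 1/10*x_2*x_3 → 5/3*x_1*x_3**2 + 54/5*x_2**3*x_3**2 + 3*x_2**3 - 36*x_2**2*x_3**6 - 20*x_2**2*x_3**4 - 25/9*x_2**2*x_3**2 - 3*x_2**2 + 10*x_2*x_3**4 + 98/45*x_2*x_3**2 + 1/10*x_2*x_3
  leading term x_1*x_3**2: subtract (5/3*x_3**2)·g_1 from 5/3*x_1*x_3**2 + 54/5*x_2**3*x_3**2 + 3*x_2**3 - 36*x_2**2*x_3**6 - 20*x_2**2*x_3**4 - 25/9*x_2**2*x_3**2 - 3*x_2**2 + 10*x_2*x_3**4 + 98/45*x_2*x_3**2 + 1/10*x_2*x_3 → 54/5*x_2**3*x_3**2 + 3*x_2**3 - 36*x_2**2*x_3**6 - 20*x_2**2*x_3**4 - 25/9*x_2**2*x_3**2 - 3*x_2**2 + 20*x_2*x_3**4 + 223/45*x_2*x_3**2 + 1/10*x_2*x_3 - 25/9*x_3**2
  leading term x_2**3*x_3**2: subtract (9/5*x_2**2*x_3)·g_3 from 54/5*x_2**3*x_3**2 + 3*x_2**3 - 36*x_2**2*x_3**6 - 20*x_2**2*x_3**4 - 25/9*x_2**2*x_3**2 - 3*x_2**2 + 20*x_2*x_3**4 + 223/45*x_2*x_3**2 + 1/10*x_2*x_3 - 25/9*x_3**2 → 3*x_2**3 - 36*x_2**2*x_3**6 - 20*x_2**2*x_3**4 - 25/9*x_2**2*x_3**2 - 3*x_2**2 + 20*x_2*x_3**4 + 223/45*x_2*x_3**2 + 1/10*x_2*x_3 - 25/9*x_3**2
  leading term x_2**3: no divisor's leading term divides it; move 3*x_2**3 to the remainder.
  leading term x_2**2*x_3**6: subtract (-6*x_2*x_3**5)·g_3 from -36*x_2**2*x_3**6 - 20*x_2**2*x_3**4 - 25/9*x_2**2*x_3**2 - 3*x_2**2 + 20*x_2*x_3**4 + 223/45*x_2*x_3**2 + 1/10*x_2*x_3 - 25/9*x_3**2 → -20*x_2**2*x_3**4 - 25/9*x_2**2*x_3**2 - 3*x_2**2 + 20*x_2*x_3**4 + 223/45*x_2*x_3**2 + 1/10*x_2*x_3 - 25/9*x_3**2
  leading term x_2**2*x_3**4: subtract (-10/3*x_2*x_3**3)·g_3 from -20*x_2**2*x_3**4 - 25/9*x_2**2*x_3**2 - 3*x_2**2 + 20*x_2*x_3**4 + 223/45*x_2*x_3**2 + 1/10*x_2*x_3 - 25/9*x_3**2 → -25/9*x_2**2*x_3**2 - 3*x_2**2 + 20*x_2*x_3**4 + 223/45*x_2*x_3**2 + 1/10*x_2*x_3 - 25/9*x_3**2
  leading term x_2**2*x_3**2: subtract (-25/54*x_2*x_3)·g_3 from -25/9*x_2**2*x_3**2 - 3*x_2**2 + 20*x_2*x_3**4 + 223/45*x_2*x_3**2 + 1/10*x_2*x_3 - 25/9*x_3**2 → -3*x_2**2 + 20*x_2*x_3**4 + 223/45*x_2*x_3**2 + 1/10*x_2*x_3 - 25/9*x_3**2
  leading term x_2**2: no divisor's leading term divides it; move -3*x_2**2 to the remainder.
  leading term x_2*x_3**4: subtract (10/3*x_3**3)·g_3 from 20*x_2*x_3**4 + 223/45*x_2*x_3**2 + 1/10*x_2*x_3 - 25/9*x_3**2 → 223/45*x_2*x_3**2 + 1/10*x_2*x_3 - 25/9*x_3**2
  leading term x_2*x_3**2: subtract (223/270*x_3)·g_3 from 223/45*x_2*x_3**2 + 1/10*x_2*x_3 - 25/9*x_3**2 → 1/10*x_2*x_3 - 25/9*x_3**2
  leading term x_2*x_3: subtract (1/60)·g_3 from 1/10*x_2*x_3 - 25/9*x_3**2 → -25/9*x_3**2
  leading term x_3**2: no divisor's leading term divides it; move -25/9*x_3**2 to the remainder.
The remainder 3*x_2**3 - 3*x_2**2 - 25/9*x_3**2 is nonzero, so it would be added as the next basis element.

S(g_1, g_2) = 9/5*x_1*x_2**2 - 6*x_1*x_2*x_3**4 - 5/3*x_1*x_2*x_3**2 + 5/3*x_1*x_3**2 - 3/5*x_2*x_3**2 + 1/10*x_2*x_3; remainder on division = 3*x_2**3 - 3*x_2**2 - 25/9*x_3**2.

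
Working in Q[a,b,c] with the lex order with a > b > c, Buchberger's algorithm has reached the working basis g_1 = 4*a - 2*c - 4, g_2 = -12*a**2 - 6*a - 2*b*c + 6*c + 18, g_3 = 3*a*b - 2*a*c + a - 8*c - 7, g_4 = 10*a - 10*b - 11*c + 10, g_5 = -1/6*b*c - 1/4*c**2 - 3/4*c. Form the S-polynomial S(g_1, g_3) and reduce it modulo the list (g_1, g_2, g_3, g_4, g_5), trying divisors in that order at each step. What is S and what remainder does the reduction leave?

S(g_1, g_3) = 2/3*a*c - 1/3*a - 1/2*b*c - b + 8/3*c + 7/3; remainder on division = -b + 13/12*c**2 + 65/12*c + 2.

lcm(LM(g_1), LM(g_3)) = a*b.
S = (lcm/LT(g_1))·g_1 − (lcm/LT(g_3))·g_3 = 2/3*a*c - 1/3*a - 1/2*b*c - b + 8/3*c + 7/3.
Reduce S modulo (g_1, g_2, g_3, g_4, g_5) in that order:
  leading term a*c: subtract (1/6*c)·g_1 from 2/3*a*c - 1/3*a - 1/2*b*c - b + 8/3*c + 7/3 → -1/3*a - 1/2*b*c - b + 1/3*c**2 + 10/3*c + 7/3
  leading term a: subtract (-1/12)·g_1 from -1/3*a - 1/2*b*c - b + 1/3*c**2 + 10/3*c + 7/3 → -1/2*b*c - b + 1/3*c**2 + 19/6*c + 2
  leading term b*c: subtract (3)·g_5 from -1/2*b*c - b + 1/3*c**2 + 19/6*c + 2 → -b + 13/12*c**2 + 65/12*c + 2
  leading term b: no divisor's leading term divides it; move -b to the remainder.
  leading term c**2: no divisor's leading term divides it; move 13/12*c**2 to the remainder.
  leading term c: no divisor's leading term divides it; move 65/12*c to the remainder.
  leading term 1: no divisor's leading term divides it; move 2 to the remainder.
The remainder -b + 13/12*c**2 + 65/12*c + 2 is nonzero, so it would be added as the next basis element.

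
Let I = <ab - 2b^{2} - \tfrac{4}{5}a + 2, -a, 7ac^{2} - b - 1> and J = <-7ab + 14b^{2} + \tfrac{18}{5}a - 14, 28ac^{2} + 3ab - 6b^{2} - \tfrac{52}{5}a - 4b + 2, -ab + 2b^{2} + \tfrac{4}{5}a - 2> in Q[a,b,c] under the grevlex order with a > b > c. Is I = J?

Yes, the ideals are equal.

Since reduced Gröbner bases are canonical representatives of ideals under a given ordering, it suffices to compute and compare them.
Buchberger on the first generating set:
f_1 = ab - 2b^{2} - \tfrac{4}{5}a + 2, LT = ab.
f_2 = -a, LT = a.
f_3 = 7ac^{2} - b - 1, LT = ac^{2}.

S(f_1,f_2): lcm = ab. S = -2b^{2} - \tfrac{4}{5}a + 2.
  leading term b^{2}: no divisor's leading term divides it; move -2b^{2} to the remainder.
  leading term a: subtract (\tfrac{4}{5})·f_2 from -\tfrac{4}{5}a + 2 → 2
  leading term 1: no divisor's leading term divides it; move 2 to the remainder.
  remainder -2b^{2} + 2 ≠ 0; add g_4 = -2b^{2} + 2 to the basis.

S(f_1,f_3): lcm = abc^{2}. S = -2b^{2}c^{2} - \tfrac{4}{5}ac^{2} + \tfrac{1}{7}b^{2} + 2c^{2} + \tfrac{1}{7}b.
  leading term b^{2}c^{2}: subtract (c^{2})·g_4 from -2b^{2}c^{2} - \tfrac{4}{5}ac^{2} + \tfrac{1}{7}b^{2} + 2c^{2} + \tfrac{1}{7}b → -\tfrac{4}{5}ac^{2} + \tfrac{1}{7}b^{2} + \tfrac{1}{7}b
  leading term ac^{2}: subtract (\tfrac{4}{5}c^{2})·f_2 from -\tfrac{4}{5}ac^{2} + \tfrac{1}{7}b^{2} + \tfrac{1}{7}b → \tfrac{1}{7}b^{2} + \tfrac{1}{7}b
  leading term b^{2}: subtract (-\tfrac{1}{14})·g_4 from \tfrac{1}{7}b^{2} + \tfrac{1}{7}b → \tfrac{1}{7}b + \tfrac{1}{7}
  leading term b: no divisor's leading term divides it; move \tfrac{1}{7}b to the remainder.
  leading term 1: no divisor's leading term divides it; move \tfrac{1}{7} to the remainder.
  remainder \tfrac{1}{7}b + \tfrac{1}{7} ≠ 0; add g_5 = \tfrac{1}{7}b + \tfrac{1}{7} to the basis.

The other S-polynomials (S(f_2,f_3), S(f_1,g_4), S(f_2,g_4), S(f_3,g_4), S(f_1,g_5), S(f_2,g_5), S(f_3,g_5), S(g_4,g_5)) all reduce to 0 modulo the current basis, so we have a Gröbner basis.
Inter-reduce: drop elements whose leading term is divisible by another's, tail-reduce, and make monic.
Reduced Gröbner basis: {a, b + 1}.

Buchberger on the second generating set:
h_1 = -7ab + 14b^{2} + \tfrac{18}{5}a - 14, LT = ab.
h_2 = 28ac^{2} + 3ab - 6b^{2} - \tfrac{52}{5}a - 4b + 2, LT = ac^{2}.
h_3 = -ab + 2b^{2} + \tfrac{4}{5}a - 2, LT = ab.

S(h_1,h_2): lcm = abc^{2}. S = -2b^{2}c^{2} - \tfrac{3}{28}ab^{2} + \tfrac{3}{14}b^{3} - \tfrac{18}{35}ac^{2} + \tfrac{13}{35}ab + \tfrac{1}{7}b^{2} + 2c^{2} - \tfrac{1}{14}b.
  leading term b^{2}c^{2}: no divisor's leading term divides it; move -2b^{2}c^{2} to the remainder.
  leading term ab^{2}: subtract (\tfrac{3}{196}b)·h_1 from -\tfrac{3}{28}ab^{2} + \tfrac{3}{14}b^{3} - \tfrac{18}{35}ac^{2} + \tfrac{13}{35}ab + \tfrac{1}{7}b^{2} + 2c^{2} - \tfrac{1}{14}b → -\tfrac{18}{35}ac^{2} + \tfrac{31}{98}ab + \tfrac{1}{7}b^{2} + 2c^{2} + \tfrac{1}{7}b
  leading term ac^{2}: subtract (-\tfrac{9}{490})·h_2 from -\tfrac{18}{35}ac^{2} + \tfrac{31}{98}ab + \tfrac{1}{7}b^{2} + 2c^{2} + \tfrac{1}{7}b → \tfrac{13}{35}ab + \tfrac{8}{245}b^{2} + 2c^{2} - \tfrac{234}{1225}a + \tfrac{17}{245}b + \tfrac{9}{245}
  leading term ab: subtract (-\tfrac{13}{245})·h_1 from \tfrac{13}{35}ab + \tfrac{8}{245}b^{2} + 2c^{2} - \tfrac{234}{1225}a + \tfrac{17}{245}b + \tfrac{9}{245} → \tfrac{38}{49}b^{2} + 2c^{2} + \tfrac{17}{245}b - \tfrac{173}{245}
  leading term b^{2}: no divisor's leading term divides it; move \tfrac{38}{49}b^{2} to the remainder.
  leading term c^{2}: no divisor's leading term divides it; move 2c^{2} to the remainder.
  leading term b: no divisor's leading term divides it; move \tfrac{17}{245}b to the remainder.
  leading term 1: no divisor's leading term divides it; move -\tfrac{173}{245} to the remainder.
  remainder -2b^{2}c^{2} + \tfrac{38}{49}b^{2} + 2c^{2} + \tfrac{17}{245}b - \tfrac{173}{245} ≠ 0; add k_4 = -2b^{2}c^{2} + \tfrac{38}{49}b^{2} + 2c^{2} + \tfrac{17}{245}b - \tfrac{173}{245} to the basis.

S(h_1,h_3): lcm = ab. S = \tfrac{2}{7}a.
  leading term a: no divisor's leading term divides it; move \tfrac{2}{7}a to the remainder.
  remainder \tfrac{2}{7}a ≠ 0; add k_5 = \tfrac{2}{7}a to the basis.

S(h_2,h_3): lcm = abc^{2}. S = 2b^{2}c^{2} + \tfrac{3}{28}ab^{2} - \tfrac{3}{14}b^{3} + \tfrac{4}{5}ac^{2} - \tfrac{13}{35}ab - \tfrac{1}{7}b^{2} - 2c^{2} + \tfrac{1}{14}b.
  leading term b^{2}c^{2}: subtract (-1)·k_4 from 2b^{2}c^{2} + \tfrac{3}{28}ab^{2} - \tfrac{3}{14}b^{3} + \tfrac{4}{5}ac^{2} - \tfrac{13}{35}ab - \tfrac{1}{7}b^{2} - 2c^{2} + \tfrac{1}{14}b → \tfrac{3}{28}ab^{2} - \tfrac{3}{14}b^{3} + \tfrac{4}{5}ac^{2} - \tfrac{13}{35}ab + \tfrac{31}{49}b^{2} + \tfrac{69}{490}b - \tfrac{173}{245}
  leading term ab^{2}: subtract (-\tfrac{3}{196}b)·h_1 from \tfrac{3}{28}ab^{2} - \tfrac{3}{14}b^{3} + \tfrac{4}{5}ac^{2} - \tfrac{13}{35}ab + \tfrac{31}{49}b^{2} + \tfrac{69}{490}b - \tfrac{173}{245} → \tfrac{4}{5}ac^{2} - \tfrac{31}{98}ab + \tfrac{31}{49}b^{2} - \tfrac{18}{245}b - \tfrac{173}{245}
  leading term ac^{2}: subtract (\tfrac{1}{35})·h_2 from \tfrac{4}{5}ac^{2} - \tfrac{31}{98}ab + \tfrac{31}{49}b^{2} - \tfrac{18}{245}b - \tfrac{173}{245} → -\tfrac{197}{490}ab + \tfrac{197}{245}b^{2} + \tfrac{52}{175}a + \tfrac{2}{49}b - \tfrac{187}{245}
  leading term ab: subtract (\tfrac{197}{3430})·h_1 from -\tfrac{197}{490}ab + \tfrac{197}{245}b^{2} + \tfrac{52}{175}a + \tfrac{2}{49}b - \tfrac{187}{245} → \tfrac{31}{343}a + \tfrac{2}{49}b + \tfrac{2}{49}
  leading term a: subtract (\tfrac{31}{98})·k_5 from \tfrac{31}{343}a + \tfrac{2}{49}b + \tfrac{2}{49} → \tfrac{2}{49}b + \tfrac{2}{49}
  leading term b: no divisor's leading term divides it; move \tfrac{2}{49}b to the remainder.
  leading term 1: no divisor's leading term divides it; move \tfrac{2}{49} to the remainder.
  remainder \tfrac{2}{49}b + \tfrac{2}{49} ≠ 0; add k_6 = \tfrac{2}{49}b + \tfrac{2}{49} to the basis.

The other S-polynomials (S(h_1,k_4), S(h_2,k_4), S(h_3,k_4), S(h_1,k_5), S(h_2,k_5), S(h_3,k_5), S(k_4,k_5), S(h_1,k_6), S(h_2,k_6), S(h_3,k_6), S(k_4,k_6), S(k_5,k_6)) all reduce to 0 modulo the current basis, so we have a Gröbner basis.
Inter-reduce: drop elements whose leading term is divisible by another's, tail-reduce, and make monic.
Reduced Gröbner basis: {a, b + 1}.

Same reduced basis, so the two generating sets span the same ideal.
The choice of monomial ordering does not affect the verdict — as long as both bases are computed under the same ordering, their equality decides ideal equality.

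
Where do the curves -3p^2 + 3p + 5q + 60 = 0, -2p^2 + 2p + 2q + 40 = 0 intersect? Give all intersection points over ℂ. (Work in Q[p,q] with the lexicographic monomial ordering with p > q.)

Compute a lex Gröbner basis by Buchberger's algorithm.
f_1 = -3p^2 + 3p + 5q + 60, LT = p^2.
f_2 = -2p^2 + 2p + 2q + 40, LT = p^2.

S(f_1,f_2): lcm = p^2. S = -2/3q.
  leading term q: no divisor's leading term divides it; move -2/3q to the remainder.
  remainder -2/3q ≠ 0; add h_3 = -2/3q to the basis.

The other S-polynomials (S(f_1,h_3), S(f_2,h_3)) all reduce to 0 modulo the current basis, so we have a Gröbner basis.
Inter-reduce: drop elements whose leading term is divisible by another's, tail-reduce, and make monic.
Reduced Gröbner basis: {p^2 - p - 20, q}.

From the last basis element, q = 0, so q takes values in {0}. Each choice, substituted upward through the basis, yields the corresponding point(s) of the solution set.
  q = 0: the earlier basis element becomes p^2 - p - 20 = 0, giving p = -4, 5 — points (-4, 0), (5, 0).
Substituting each solution back into the original system confirms all equations vanish.
This is the nonlinear analogue of row-reducing a linear system.

{(-4, 0), (5, 0)}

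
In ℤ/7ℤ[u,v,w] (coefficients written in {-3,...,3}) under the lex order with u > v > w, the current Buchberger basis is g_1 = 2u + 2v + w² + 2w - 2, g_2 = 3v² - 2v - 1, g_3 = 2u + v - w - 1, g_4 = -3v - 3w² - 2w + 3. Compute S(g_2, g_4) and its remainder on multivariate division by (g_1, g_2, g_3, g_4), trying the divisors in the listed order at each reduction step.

S(g_2, g_4) = -vw² - 3vw - 2v + 2; remainder on division = w⁴ - w³ + 3w² + 3w.

lcm(LM(g_2), LM(g_4)) = v².
S = (lcm/LT(g_2))·g_2 − (lcm/LT(g_4))·g_4 = -vw² - 3vw - 2v + 2.
Reduce S modulo (g_1, g_2, g_3, g_4) in that order:
  leading term vw²: subtract (-2w²)·g_4 from -vw² - 3vw - 2v + 2 → -3vw - 2v + w⁴ + 3w³ - w² + 2
  leading term vw: subtract (w)·g_4 from -3vw - 2v + w⁴ + 3w³ - w² + 2 → -2v + w⁴ - w³ + w² - 3w + 2
  leading term v: subtract (3)·g_4 from -2v + w⁴ - w³ + w² - 3w + 2 → w⁴ - w³ + 3w² + 3w
  leading term w⁴: no divisor's leading term divides it; move w⁴ to the remainder.
  leading term w³: no divisor's leading term divides it; move -w³ to the remainder.
  leading term w²: no divisor's leading term divides it; move 3w² to the remainder.
  leading term w: no divisor's leading term divides it; move 3w to the remainder.
The remainder w⁴ - w³ + 3w² + 3w is nonzero, so it would be added as the next basis element.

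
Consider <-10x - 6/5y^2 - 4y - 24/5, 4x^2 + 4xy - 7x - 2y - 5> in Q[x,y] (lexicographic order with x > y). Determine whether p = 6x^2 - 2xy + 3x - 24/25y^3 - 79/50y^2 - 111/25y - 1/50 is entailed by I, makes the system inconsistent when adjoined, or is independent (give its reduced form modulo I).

First compute the reduced Gröbner basis of I by Buchberger's algorithm.
f_1 = -10x - 6/5y^2 - 4y - 24/5, LT = x.
f_2 = 4x^2 + 4xy - 7x - 2y - 5, LT = x^2.

S(f_1,f_2): lcm = x^2. S = 3/25xy^2 - 3/5xy + 223/100x + 1/2y + 5/4.
  leading term xy^2: subtract (-3/250y^2)·f_1 from 3/25xy^2 - 3/5xy + 223/100x + 1/2y + 5/4 → -3/5xy + 223/100x - 9/625y^4 - 6/125y^3 - 36/625y^2 + 1/2y + 5/4
  leading term xy: subtract (3/50y)·f_1 from -3/5xy + 223/100x - 9/625y^4 - 6/125y^3 - 36/625y^2 + 1/2y + 5/4 → 223/100x - 9/625y^4 + 3/125y^3 + 114/625y^2 + 197/250y + 5/4
  leading term x: subtract (-223/1000)·f_1 from 223/100x - 9/625y^4 + 3/125y^3 + 114/625y^2 + 197/250y + 5/4 → -9/625y^4 + 3/125y^3 - 213/2500y^2 - 13/125y + 449/2500
  leading term y^4: no divisor's leading term divides it; move -9/625y^4 to the remainder.
  leading term y^3: no divisor's leading term divides it; move 3/125y^3 to the remainder.
  leading term y^2: no divisor's leading term divides it; move -213/2500y^2 to the remainder.
  leading term y: no divisor's leading term divides it; move -13/125y to the remainder.
  leading term 1: no divisor's leading term divides it; move 449/2500 to the remainder.
  remainder -9/625y^4 + 3/125y^3 - 213/2500y^2 - 13/125y + 449/2500 ≠ 0; add h_3 = -9/625y^4 + 3/125y^3 - 213/2500y^2 - 13/125y + 449/2500 to the basis.

The other S-polynomials (S(f_1,h_3), S(f_2,h_3)) all reduce to 0 modulo the current basis, so we have a Gröbner basis.
Inter-reduce: drop elements whose leading term is divisible by another's, tail-reduce, and make monic.
Reduced Gröbner basis: {x + 3/25y^2 + 2/5y + 12/25, y^4 - 5/3y^3 + 71/12y^2 + 65/9y - 449/36}.
Label its elements g_1 = x + 3/25y^2 + 2/5y + 12/25, g_2 = y^4 - 5/3y^3 + 71/12y^2 + 65/9y - 449/36.

Reduce p = 6x^2 - 2xy + 3x - 24/25y^3 - 79/50y^2 - 111/25y - 1/50 modulo G:
  leading term x^2: subtract (6x)·g_1 from 6x^2 - 2xy + 3x - 24/25y^3 - 79/50y^2 - 111/25y - 1/50 → -18/25xy^2 - 22/5xy + 3/25x - 24/25y^3 - 79/50y^2 - 111/25y - 1/50
  leading term xy^2: subtract (-18/25y^2)·g_1 from -18/25xy^2 - 22/5xy + 3/25x - 24/25y^3 - 79/50y^2 - 111/25y - 1/50 → -22/5xy + 3/25x + 54/625y^4 - 84/125y^3 - 1543/1250y^2 - 111/25y - 1/50
  leading term xy: subtract (-22/5y)·g_1 from -22/5xy + 3/25x + 54/625y^4 - 84/125y^3 - 1543/1250y^2 - 111/25y - 1/50 → 3/25x + 54/625y^4 - 18/125y^3 + 657/1250y^2 - 291/125y - 1/50
  leading term x: subtract (3/25)·g_1 from 3/25x + 54/625y^4 - 18/125y^3 + 657/1250y^2 - 291/125y - 1/50 → 54/625y^4 - 18/125y^3 + 639/1250y^2 - 297/125y - 97/1250
  leading term y^4: subtract (54/625)·g_2 from 54/625y^4 - 18/125y^3 + 639/1250y^2 - 297/125y - 97/1250 → -3y + 1
  leading term y: no divisor's leading term divides it; move -3y to the remainder.
  leading term 1: no divisor's leading term divides it; move 1 to the remainder.
  normal form = -3y + 1.
The normal form is nonzero, so p ∉ I. Since p minus its normal form lies in I, I + (p) = I + (r) where r = -3y + 1; decide whether this ideal is the whole ring.
Run Buchberger on G together with r (pairs among the g_i already reduce to 0 since G is a Gröbner basis):
g_1 = x + 3/25y^2 + 2/5y + 12/25, LT = x.
g_2 = y^4 - 5/3y^3 + 71/12y^2 + 65/9y - 449/36, LT = y^4.
r = -3y + 1, LT = y.

S(g_2,r): lcm = y^4. S = -4/3y^3 + 71/12y^2 + 65/9y - 449/36.
  leading term y^3: subtract (4/9y^2)·r from -4/3y^3 + 71/12y^2 + 65/9y - 449/36 → 197/36y^2 + 65/9y - 449/36
  leading term y^2: subtract (-197/108y)·r from 197/36y^2 + 65/9y - 449/36 → 977/108y - 449/36
  leading term y: subtract (-977/324)·r from 977/108y - 449/36 → -766/81
  leading term 1: no divisor's leading term divides it; move -766/81 to the remainder.
  remainder -766/81 ≠ 0; add m_4 = -766/81 to the basis.

The other S-polynomials (S(g_1,g_2), S(g_1,r), S(g_1,m_4), S(g_2,m_4), S(r,m_4)) all reduce to 0 modulo the current basis, so we have a Gröbner basis.
Inter-reduce: drop elements whose leading term is divisible by another's, tail-reduce, and make monic.
Reduced Gröbner basis: {1}.
The reduced Gröbner basis of I + (p) is {1}: the ideal is the whole ring, so the enlarged system has no common solution — adjoining p is inconsistent.

Adjoining 6x^2 - 2xy + 3x - 24/25y^3 - 79/50y^2 - 111/25y - 1/50 makes the ideal the whole ring: the system is inconsistent.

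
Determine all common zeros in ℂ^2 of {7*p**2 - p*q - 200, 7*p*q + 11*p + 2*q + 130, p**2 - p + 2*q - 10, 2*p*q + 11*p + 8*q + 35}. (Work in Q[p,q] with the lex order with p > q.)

{(5, -5)}

Compute a lex Gröbner basis by Buchberger's algorithm.
f_1 = 7*p**2 - p*q - 200, LT = p**2.
f_2 = 7*p*q + 11*p + 2*q + 130, LT = p*q.
f_3 = p**2 - p + 2*q - 10, LT = p**2.
f_4 = 2*p*q + 11*p + 8*q + 35, LT = p*q.

S(f_1,f_2): lcm = p**2*q. S = -11/7*p**2 - 1/7*p*q**2 - 2/7*p*q - 130/7*p - 200/7*q.
  reduce S modulo (f_1, f_2, f_3, f_4):
  remainder -888/49*p + 2/49*q**2 - 1266/49*q - 1940/49 ≠ 0; add h_5 = -888/49*p + 2/49*q**2 - 1266/49*q - 1940/49 to the basis.

S(f_1,f_3): lcm = p**2. S = -1/7*p*q + p - 2*q - 130/7.
  reduce S modulo (f_1, f_2, f_3, f_4, h_5):
  remainder 5/1813*q**2 - 6717/1813*q - 33710/1813 ≠ 0; add h_6 = 5/1813*q**2 - 6717/1813*q - 33710/1813 to the basis.

S(f_1,f_4): lcm = p**2*q. S = -11/2*p**2 - 1/7*p*q**2 - 4*p*q - 35/2*p - 200/7*q.
  reduce S modulo (f_1, f_2, f_3, f_4, h_5, h_6):
  remainder 479/35*q + 479/7 ≠ 0; add h_7 = 479/35*q + 479/7 to the basis.

The other S-polynomials (S(f_2,f_3), S(f_2,f_4), S(f_3,f_4), S(f_1,h_5), S(f_2,h_5), S(f_3,h_5), S(f_4,h_5), S(f_1,h_6), S(f_2,h_6), S(f_3,h_6), S(f_4,h_6), S(h_5,h_6), S(f_1,h_7), S(f_2,h_7), S(f_3,h_7), S(f_4,h_7), S(h_5,h_7), S(h_6,h_7)) all reduce to 0 modulo the current basis, so we have a Gröbner basis.
Inter-reduce: drop elements whose leading term is divisible by another's, tail-reduce, and make monic.
Reduced Gröbner basis: {p - 5, q + 5}.

From the last basis element, q + 5 = 0, so q takes values in {-5}. Each choice, substituted upward through the basis, yields the corresponding point(s) of the solution set.
  q = -5: the earlier basis element becomes p - 5 = 0, giving p = 5 — point (5, -5).
This is the nonlinear analogue of row-reducing a linear system.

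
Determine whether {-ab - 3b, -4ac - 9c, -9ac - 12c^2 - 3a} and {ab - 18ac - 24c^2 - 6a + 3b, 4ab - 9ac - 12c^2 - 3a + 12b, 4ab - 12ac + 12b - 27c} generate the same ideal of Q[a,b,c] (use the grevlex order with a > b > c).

Equality of ideals is decidable: compute both reduced Gröbner bases (unique for the ordering) and check whether they agree.
Buchberger on the first generating set:
f_1 = -ab - 3b, LT = ab.
f_2 = -4ac - 9c, LT = ac.
f_3 = -9ac - 12c^2 - 3a, LT = ac.

S(f_1,f_2): lcm = abc. S = 3/4bc.
  reduce S modulo (f_1, f_2, f_3):
  remainder 3/4bc ≠ 0; add g_4 = 3/4bc to the basis.

S(f_1,f_3): lcm = abc. S = -4/3bc^2 - 1/3ab + 3bc.
  reduce S modulo (f_1, f_2, f_3, g_4):
  remainder b ≠ 0; add g_5 = b to the basis.

S(f_2,f_3): lcm = ac. S = -4/3c^2 - 1/3a + 9/4c.
  reduce S modulo (f_1, f_2, f_3, g_4, g_5):
  remainder -4/3c^2 - 1/3a + 9/4c ≠ 0; add g_6 = -4/3c^2 - 1/3a + 9/4c to the basis.

S(f_2,g_6): lcm = ac^2. S = -1/4a^2 + 27/16ac + 9/4c^2.
  reduce S modulo (f_1, f_2, f_3, g_4, g_5, g_6):
  remainder -1/4a^2 - 9/16a ≠ 0; add g_7 = -1/4a^2 - 9/16a to the basis.

The other S-polynomials (S(f_1,g_4), S(f_2,g_4), S(f_3,g_4), S(f_1,g_5), S(f_2,g_5), S(f_3,g_5), S(g_4,g_5), S(f_1,g_6), S(f_3,g_6), S(g_4,g_6), S(g_5,g_6), S(f_1,g_7), S(f_2,g_7), S(f_3,g_7), S(g_4,g_7), S(g_5,g_7), S(g_6,g_7)) all reduce to 0 modulo the current basis, so we have a Gröbner basis.
Inter-reduce: drop elements whose leading term is divisible by another's, tail-reduce, and make monic.
Reduced Gröbner basis: {a^2 + 9/4a, ac + 9/4c, c^2 + 1/4a - 27/16c, b}.

Buchberger on the second generating set:
h_1 = ab - 18ac - 24c^2 - 6a + 3b, LT = ab.
h_2 = 4ab - 9ac - 12c^2 - 3a + 12b, LT = ab.
h_3 = 4ab - 12ac + 12b - 27c, LT = ab.

S(h_1,h_2): lcm = ab. S = -63/4ac - 21c^2 - 21/4a.
  reduce S modulo (h_1, h_2, h_3):
  remainder -63/4ac - 21c^2 - 21/4a ≠ 0; add k_4 = -63/4ac - 21c^2 - 21/4a to the basis.

S(h_1,h_3): lcm = ab. S = -15ac - 24c^2 - 6a + 27/4c.
  reduce S modulo (h_1, h_2, h_3, k_4):
  remainder -4c^2 - a + 27/4c ≠ 0; add k_5 = -4c^2 - a + 27/4c to the basis.

S(h_1,k_4): lcm = abc. S = -18ac^2 - 4/3bc^2 - 24c^3 - 1/3ab - 6ac + 3bc.
  reduce S modulo (h_1, h_2, h_3, k_4, k_5):
  remainder 3/4bc ≠ 0; add k_6 = 3/4bc to the basis.

S(k_4,k_5): lcm = ac^2. S = 4/3c^3 - 1/4a^2 + 97/48ac.
  reduce S modulo (h_1, h_2, h_3, k_4, k_5, k_6):
  remainder -1/4a^2 - 9/16a ≠ 0; add k_7 = -1/4a^2 - 9/16a to the basis.

S(k_5,k_6): lcm = bc^2. S = 1/4ab - 27/16bc.
  reduce S modulo (h_1, h_2, h_3, k_4, k_5, k_6, k_7):
  remainder -3/4b ≠ 0; add k_8 = -3/4b to the basis.

The other S-polynomials (S(h_2,h_3), S(h_2,k_4), S(h_3,k_4), S(h_1,k_5), S(h_2,k_5), S(h_3,k_5), S(h_1,k_6), S(h_2,k_6), S(h_3,k_6), S(k_4,k_6), S(h_1,k_7), S(h_2,k_7), S(h_3,k_7), S(k_4,k_7), S(k_5,k_7), S(k_6,k_7), S(h_1,k_8), S(h_2,k_8), S(h_3,k_8), S(k_4,k_8), S(k_5,k_8), S(k_6,k_8), S(k_7,k_8)) all reduce to 0 modulo the current basis, so we have a Gröbner basis.
Inter-reduce: drop elements whose leading term is divisible by another's, tail-reduce, and make monic.
Reduced Gröbner basis: {a^2 + 9/4a, ac + 9/4c, c^2 + 1/4a - 27/16c, b}.

Same reduced basis, so the two generating sets span the same ideal.

Yes, the ideals are equal.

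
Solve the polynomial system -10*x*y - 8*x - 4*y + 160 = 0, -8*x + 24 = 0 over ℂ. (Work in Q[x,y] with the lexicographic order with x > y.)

Compute a lex Gröbner basis by Buchberger's algorithm.
f_1 = -10*x*y - 8*x - 4*y + 160, LT = x*y.
f_2 = -8*x + 24, LT = x.

S(f_1,f_2): lcm = x*y. S = 4/5*x + 17/5*y - 16.
  reduce S modulo (f_1, f_2):
  remainder 17/5*y - 68/5 ≠ 0; add h_3 = 17/5*y - 68/5 to the basis.

The other S-polynomials (S(f_1,h_3), S(f_2,h_3)) all reduce to 0 modulo the current basis, so we have a Gröbner basis.
Inter-reduce: drop elements whose leading term is divisible by another's, tail-reduce, and make monic.
Reduced Gröbner basis: {x - 3, y - 4}.

A lex Gröbner basis eliminates variables successively. Here y - 4 depends only on y, with roots {4}; lifting each root through the earlier basis elements recovers the full solutions.
  y = 4: the earlier basis element becomes x - 3 = 0, giving x = 3 — point (3, 4).
This is the nonlinear analogue of row-reducing a linear system.

{(3, 4)}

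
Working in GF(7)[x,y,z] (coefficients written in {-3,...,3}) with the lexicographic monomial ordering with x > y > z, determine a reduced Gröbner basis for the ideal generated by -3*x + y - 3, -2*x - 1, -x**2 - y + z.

f_1 = -3*x + y - 3, LT = x.
f_2 = -2*x - 1, LT = x.
f_3 = -x**2 - y + z, LT = x**2.

S(f_1,f_2): lcm = x. S = 2*y - 3.
  leading term y: no divisor's leading term divides it; move 2*y to the remainder.
  leading term 1: no divisor's leading term divides it; move -3 to the remainder.
  remainder 2*y - 3 ≠ 0; add g_4 = 2*y - 3 to the basis.

S(f_1,f_3): lcm = x**2. S = 2*x*y + x - y + z.
  leading term x*y: subtract (-3*y)·f_1 from 2*x*y + x - y + z → x + 3*y**2 - 3*y + z
  leading term x: subtract (2)·f_1 from x + 3*y**2 - 3*y + z → 3*y**2 + 2*y + z - 1
  leading term y**2: subtract (-2*y)·g_4 from 3*y**2 + 2*y + z - 1 → 3*y + z - 1
  leading term y: subtract (-2)·g_4 from 3*y + z - 1 → z
  leading term z: no divisor's leading term divides it; move z to the remainder.
  remainder z ≠ 0; add g_5 = z to the basis.

The other S-polynomials (S(f_2,f_3), S(f_1,g_4), S(f_2,g_4), S(f_3,g_4), S(f_1,g_5), S(f_2,g_5), S(f_3,g_5), S(g_4,g_5)) all reduce to 0 modulo the current basis, so we have a Gröbner basis.
Inter-reduce: drop elements whose leading term is divisible by another's, tail-reduce, and make monic.

G = {x - 3, y + 2, z}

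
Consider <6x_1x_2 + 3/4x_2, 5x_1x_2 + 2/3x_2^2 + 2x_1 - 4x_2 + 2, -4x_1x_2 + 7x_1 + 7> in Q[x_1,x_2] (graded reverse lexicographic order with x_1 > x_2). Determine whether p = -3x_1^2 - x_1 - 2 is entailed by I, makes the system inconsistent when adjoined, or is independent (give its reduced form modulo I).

Adjoining -3x_1^2 - x_1 - 2 makes the ideal the whole ring: the system is inconsistent.

First compute the reduced Gröbner basis of I by Buchberger's algorithm.
f_1 = 6x_1x_2 + 3/4x_2, LT = x_1x_2.
f_2 = 5x_1x_2 + 2/3x_2^2 + 2x_1 - 4x_2 + 2, LT = x_1x_2.
f_3 = -4x_1x_2 + 7x_1 + 7, LT = x_1x_2.

S(f_1,f_2): lcm = x_1x_2. S = -2/15x_2^2 - 2/5x_1 + 37/40x_2 - 2/5.
  reduce S modulo (f_1, f_2, f_3):
  remainder -2/15x_2^2 - 2/5x_1 + 37/40x_2 - 2/5 ≠ 0; add h_4 = -2/15x_2^2 - 2/5x_1 + 37/40x_2 - 2/5 to the basis.

S(f_1,f_3): lcm = x_1x_2. S = 7/4x_1 + 1/8x_2 + 7/4.
  reduce S modulo (f_1, f_2, f_3, h_4):
  remainder 7/4x_1 + 1/8x_2 + 7/4 ≠ 0; add h_5 = 7/4x_1 + 1/8x_2 + 7/4 to the basis.

S(f_3,h_4): lcm = x_1x_2^2. S = -3x_1^2 + 83/16x_1x_2 - 3x_1 - 7/4x_2.
  reduce S modulo (f_1, f_2, f_3, h_4, h_5):
  remainder -2173/896x_2 ≠ 0; add h_6 = -2173/896x_2 to the basis.

The other S-polynomials (S(f_2,f_3), S(f_1,h_4), S(f_2,h_4), S(f_1,h_5), S(f_2,h_5), S(f_3,h_5), S(h_4,h_5), S(f_1,h_6), S(f_2,h_6), S(f_3,h_6), S(h_4,h_6), S(h_5,h_6)) all reduce to 0 modulo the current basis, so we have a Gröbner basis.
Inter-reduce: drop elements whose leading term is divisible by another's, tail-reduce, and make monic.
Reduced Gröbner basis: {x_1 + 1, x_2}.
Label its elements g_1 = x_1 + 1, g_2 = x_2.

Reduce p = -3x_1^2 - x_1 - 2 modulo G:
  leading term x_1^2: subtract (-3x_1)·g_1 from -3x_1^2 - x_1 - 2 → 2x_1 - 2
  leading term x_1: subtract (2)·g_1 from 2x_1 - 2 → -4
  leading term 1: no divisor's leading term divides it; move -4 to the remainder.
  normal form = -4.
The normal form is nonzero, so p ∉ I. Since p minus its normal form lies in I, I + (p) = I + (r) where r = -4; decide whether this ideal is the whole ring.
Here r = -4 is a nonzero constant, hence a unit: 1 ∈ I + (p), the Gröbner basis of I + (p) is {1}, and the enlarged system has no common solution — adjoining p is inconsistent.

The remainder on division by a Gröbner basis is unique — it is the normal form.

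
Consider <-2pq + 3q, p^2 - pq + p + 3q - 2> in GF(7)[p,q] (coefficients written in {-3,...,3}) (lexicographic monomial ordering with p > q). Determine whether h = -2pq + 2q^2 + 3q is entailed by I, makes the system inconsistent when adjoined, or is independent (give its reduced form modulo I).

First compute the reduced Gröbner basis of I by Buchberger's algorithm.
f_1 = -2pq + 3q, LT = pq.
f_2 = p^2 - pq + p + 3q - 2, LT = p^2.

S(f_1,f_2): lcm = p^2q. S = pq^2 + pq - 3q^2 + 2q.
  reduce S modulo (f_1, f_2):
  remainder 2q^2 ≠ 0; add k_3 = 2q^2 to the basis.

The other S-polynomials (S(f_1,k_3), S(f_2,k_3)) all reduce to 0 modulo the current basis, so we have a Gröbner basis.
Inter-reduce: drop elements whose leading term is divisible by another's, tail-reduce, and make monic.
Reduced Gröbner basis: {p^2 + p - 2q - 2, pq + 2q, q^2}.
Label its elements g_1 = p^2 + p - 2q - 2, g_2 = pq + 2q, g_3 = q^2.

Reduce h = -2pq + 2q^2 + 3q modulo G:
  leading term pq: subtract (-2)·g_2 from -2pq + 2q^2 + 3q → 2q^2
  leading term q^2: subtract (2)·g_3 from 2q^2 → 0
  normal form = 0.
Since the normal form is 0, h ∈ I.

-2pq + 2q^2 + 3q lies in I (it reduces to 0).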